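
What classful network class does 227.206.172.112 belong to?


First octet: 227
Binary: 11100011
1110xxxx -> Class D (224-239)
Class D (multicast), default mask N/A


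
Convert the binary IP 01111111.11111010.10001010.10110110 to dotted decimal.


01111111 = 127
11111010 = 250
10001010 = 138
10110110 = 182
IP: 127.250.138.182


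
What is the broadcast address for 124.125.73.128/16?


Network: 124.125.0.0/16
Host bits = 16
Set all host bits to 1:
Broadcast: 124.125.255.255


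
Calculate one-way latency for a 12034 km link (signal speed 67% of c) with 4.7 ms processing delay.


Speed = 0.67 * 3e5 km/s = 201000 km/s
Propagation delay = 12034 / 201000 = 0.0599 s = 59.8706 ms
Processing delay = 4.7 ms
Total one-way latency = 64.5706 ms


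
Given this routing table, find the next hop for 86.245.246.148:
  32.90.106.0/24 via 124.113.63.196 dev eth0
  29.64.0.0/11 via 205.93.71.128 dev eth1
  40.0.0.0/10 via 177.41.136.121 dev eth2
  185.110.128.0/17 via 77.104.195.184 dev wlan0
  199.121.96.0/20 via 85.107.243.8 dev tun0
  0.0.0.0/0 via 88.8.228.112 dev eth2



Longest prefix match for 86.245.246.148:
  /24 32.90.106.0: no
  /11 29.64.0.0: no
  /10 40.0.0.0: no
  /17 185.110.128.0: no
  /20 199.121.96.0: no
  /0 0.0.0.0: MATCH
Selected: next-hop 88.8.228.112 via eth2 (matched /0)


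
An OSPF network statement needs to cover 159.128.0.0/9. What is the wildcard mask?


Subnet mask: 255.128.0.0
Wildcard = 255.255.255.255 - subnet mask
255 - 255 = 0
255 - 128 = 127
255 - 0 = 255
255 - 0 = 255
Wildcard: 0.127.255.255


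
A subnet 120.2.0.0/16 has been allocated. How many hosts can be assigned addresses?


Host bits = 32 - 16 = 16
Total addresses = 2^16 = 65536
Usable = total - 2 (network and broadcast)
Usable hosts: 65534


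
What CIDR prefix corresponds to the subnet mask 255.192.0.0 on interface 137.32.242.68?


Binary: 11111111.11000000.00000000.00000000
Count leading 1s
Prefix: /10


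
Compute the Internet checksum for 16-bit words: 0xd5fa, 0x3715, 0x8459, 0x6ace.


Sum all words (with carry folding):
+ 0xd5fa = 0xd5fa
+ 0x3715 = 0x0d10
+ 0x8459 = 0x9169
+ 0x6ace = 0xfc37
One's complement: ~0xfc37
Checksum = 0x03c8


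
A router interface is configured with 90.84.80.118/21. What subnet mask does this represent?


/21 means 21 network bits, 11 host bits
Binary: 11111111111111111111100000000000
Mask: 255.255.248.0


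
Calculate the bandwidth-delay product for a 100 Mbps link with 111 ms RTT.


BDP = bandwidth * RTT
= 100 Mbps * 111 ms
= 100 * 1e6 * 111 / 1000 bits
= 11100000 bits
= 1387500 bytes
= 1354.9805 KB
BDP = 11100000 bits (1387500 bytes)


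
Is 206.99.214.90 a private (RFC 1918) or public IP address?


RFC 1918 private ranges:
  10.0.0.0/8 (10.0.0.0 - 10.255.255.255)
  172.16.0.0/12 (172.16.0.0 - 172.31.255.255)
  192.168.0.0/16 (192.168.0.0 - 192.168.255.255)
Public (not in any RFC 1918 range)


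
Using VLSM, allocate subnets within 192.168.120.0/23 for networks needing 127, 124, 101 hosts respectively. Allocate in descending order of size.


127 hosts -> /24 (254 usable): 192.168.120.0/24
124 hosts -> /25 (126 usable): 192.168.121.0/25
101 hosts -> /25 (126 usable): 192.168.121.128/25
Allocation: 192.168.120.0/24 (127 hosts, 254 usable); 192.168.121.0/25 (124 hosts, 126 usable); 192.168.121.128/25 (101 hosts, 126 usable)


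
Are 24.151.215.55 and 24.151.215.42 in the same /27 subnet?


Mask: 255.255.255.224
24.151.215.55 AND mask = 24.151.215.32
24.151.215.42 AND mask = 24.151.215.32
Yes, same subnet (24.151.215.32)


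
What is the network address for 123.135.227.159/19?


IP:   01111011.10000111.11100011.10011111
Mask: 11111111.11111111.11100000.00000000
AND operation:
Net:  01111011.10000111.11100000.00000000
Network: 123.135.224.0/19


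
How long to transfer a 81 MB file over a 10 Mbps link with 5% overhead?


Effective throughput = 10 * (1 - 5/100) = 9.5 Mbps
File size in Mb = 81 * 8 = 648 Mb
Time = 648 / 9.5
Time = 68.2105 seconds


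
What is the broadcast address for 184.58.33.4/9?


Network: 184.0.0.0/9
Host bits = 23
Set all host bits to 1:
Broadcast: 184.127.255.255


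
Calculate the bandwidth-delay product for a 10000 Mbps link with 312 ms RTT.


BDP = bandwidth * RTT
= 10000 Mbps * 312 ms
= 10000 * 1e6 * 312 / 1000 bits
= 3120000000 bits
= 390000000 bytes
= 380859.375 KB
BDP = 3120000000 bits (390000000 bytes)


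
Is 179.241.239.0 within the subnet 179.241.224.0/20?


Subnet network: 179.241.224.0
Test IP AND mask: 179.241.224.0
Yes, 179.241.239.0 is in 179.241.224.0/20


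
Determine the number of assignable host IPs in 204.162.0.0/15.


Host bits = 32 - 15 = 17
Total addresses = 2^17 = 131072
Usable = total - 2 (network and broadcast)
Usable hosts: 131070


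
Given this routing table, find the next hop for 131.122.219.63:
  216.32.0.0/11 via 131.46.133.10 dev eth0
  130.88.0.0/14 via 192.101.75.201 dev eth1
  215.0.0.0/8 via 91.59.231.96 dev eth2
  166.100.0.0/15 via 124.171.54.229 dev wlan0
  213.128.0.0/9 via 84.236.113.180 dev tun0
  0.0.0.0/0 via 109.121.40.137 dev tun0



Longest prefix match for 131.122.219.63:
  /11 216.32.0.0: no
  /14 130.88.0.0: no
  /8 215.0.0.0: no
  /15 166.100.0.0: no
  /9 213.128.0.0: no
  /0 0.0.0.0: MATCH
Selected: next-hop 109.121.40.137 via tun0 (matched /0)


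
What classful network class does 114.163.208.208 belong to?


First octet: 114
Binary: 01110010
0xxxxxxx -> Class A (1-126)
Class A, default mask 255.0.0.0 (/8)


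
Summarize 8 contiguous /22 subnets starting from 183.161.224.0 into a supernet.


Original prefix: /22
Number of subnets: 8 = 2^3
New prefix = 22 - 3 = 19
Supernet: 183.161.224.0/19


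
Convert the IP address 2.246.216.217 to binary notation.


2 = 00000010
246 = 11110110
216 = 11011000
217 = 11011001
Binary: 00000010.11110110.11011000.11011001


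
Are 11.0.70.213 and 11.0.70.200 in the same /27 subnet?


Mask: 255.255.255.224
11.0.70.213 AND mask = 11.0.70.192
11.0.70.200 AND mask = 11.0.70.192
Yes, same subnet (11.0.70.192)


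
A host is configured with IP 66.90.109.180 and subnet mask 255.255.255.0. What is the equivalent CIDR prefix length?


Binary: 11111111.11111111.11111111.00000000
Count leading 1s
Prefix: /24


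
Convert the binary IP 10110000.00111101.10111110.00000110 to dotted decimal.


10110000 = 176
00111101 = 61
10111110 = 190
00000110 = 6
IP: 176.61.190.6


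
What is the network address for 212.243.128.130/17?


IP:   11010100.11110011.10000000.10000010
Mask: 11111111.11111111.10000000.00000000
AND operation:
Net:  11010100.11110011.10000000.00000000
Network: 212.243.128.0/17


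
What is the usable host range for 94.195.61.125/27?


Network: 94.195.61.96
Broadcast: 94.195.61.127
First usable = network + 1
Last usable = broadcast - 1
Range: 94.195.61.97 to 94.195.61.126


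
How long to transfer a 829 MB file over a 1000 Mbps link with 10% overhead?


Effective throughput = 1000 * (1 - 10/100) = 900 Mbps
File size in Mb = 829 * 8 = 6632 Mb
Time = 6632 / 900
Time = 7.3689 seconds


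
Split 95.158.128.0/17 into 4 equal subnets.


New prefix = 17 + 2 = 19
Each subnet has 8192 addresses
  95.158.128.0/19
  95.158.160.0/19
  95.158.192.0/19
  95.158.224.0/19
Subnets: 95.158.128.0/19, 95.158.160.0/19, 95.158.192.0/19, 95.158.224.0/19


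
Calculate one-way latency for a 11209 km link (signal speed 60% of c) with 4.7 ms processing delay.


Speed = 0.6 * 3e5 km/s = 180000 km/s
Propagation delay = 11209 / 180000 = 0.0623 s = 62.2722 ms
Processing delay = 4.7 ms
Total one-way latency = 66.9722 ms


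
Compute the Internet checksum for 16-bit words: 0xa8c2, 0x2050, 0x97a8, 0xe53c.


Sum all words (with carry folding):
+ 0xa8c2 = 0xa8c2
+ 0x2050 = 0xc912
+ 0x97a8 = 0x60bb
+ 0xe53c = 0x45f8
One's complement: ~0x45f8
Checksum = 0xba07


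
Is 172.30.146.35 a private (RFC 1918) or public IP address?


RFC 1918 private ranges:
  10.0.0.0/8 (10.0.0.0 - 10.255.255.255)
  172.16.0.0/12 (172.16.0.0 - 172.31.255.255)
  192.168.0.0/16 (192.168.0.0 - 192.168.255.255)
Private (in 172.16.0.0/12)


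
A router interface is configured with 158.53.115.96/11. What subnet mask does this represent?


/11 means 11 network bits, 21 host bits
Binary: 11111111111000000000000000000000
Mask: 255.224.0.0


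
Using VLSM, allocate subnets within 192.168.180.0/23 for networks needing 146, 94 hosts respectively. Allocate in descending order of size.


146 hosts -> /24 (254 usable): 192.168.180.0/24
94 hosts -> /25 (126 usable): 192.168.181.0/25
Allocation: 192.168.180.0/24 (146 hosts, 254 usable); 192.168.181.0/25 (94 hosts, 126 usable)


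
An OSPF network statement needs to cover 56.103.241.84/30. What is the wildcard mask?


Subnet mask: 255.255.255.252
Wildcard = 255.255.255.255 - subnet mask
255 - 255 = 0
255 - 255 = 0
255 - 255 = 0
255 - 252 = 3
Wildcard: 0.0.0.3


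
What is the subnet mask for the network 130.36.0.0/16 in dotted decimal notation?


/16 means 16 network bits, 16 host bits
Binary: 11111111111111110000000000000000
Mask: 255.255.0.0


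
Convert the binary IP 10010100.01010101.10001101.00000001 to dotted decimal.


10010100 = 148
01010101 = 85
10001101 = 141
00000001 = 1
IP: 148.85.141.1


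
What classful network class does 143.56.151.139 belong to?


First octet: 143
Binary: 10001111
10xxxxxx -> Class B (128-191)
Class B, default mask 255.255.0.0 (/16)


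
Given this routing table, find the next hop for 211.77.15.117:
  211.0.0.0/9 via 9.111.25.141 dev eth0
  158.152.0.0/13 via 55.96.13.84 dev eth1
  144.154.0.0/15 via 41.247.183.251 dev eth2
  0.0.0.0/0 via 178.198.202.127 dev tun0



Longest prefix match for 211.77.15.117:
  /9 211.0.0.0: MATCH
  /13 158.152.0.0: no
  /15 144.154.0.0: no
  /0 0.0.0.0: MATCH
Selected: next-hop 9.111.25.141 via eth0 (matched /9)


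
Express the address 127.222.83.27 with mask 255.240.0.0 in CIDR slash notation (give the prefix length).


Binary: 11111111.11110000.00000000.00000000
Count leading 1s
Prefix: /12


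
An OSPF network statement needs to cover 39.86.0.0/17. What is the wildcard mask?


Subnet mask: 255.255.128.0
Wildcard = 255.255.255.255 - subnet mask
255 - 255 = 0
255 - 255 = 0
255 - 128 = 127
255 - 0 = 255
Wildcard: 0.0.127.255


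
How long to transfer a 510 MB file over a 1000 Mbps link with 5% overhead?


Effective throughput = 1000 * (1 - 5/100) = 950 Mbps
File size in Mb = 510 * 8 = 4080 Mb
Time = 4080 / 950
Time = 4.2947 seconds


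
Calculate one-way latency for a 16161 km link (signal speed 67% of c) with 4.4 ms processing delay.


Speed = 0.67 * 3e5 km/s = 201000 km/s
Propagation delay = 16161 / 201000 = 0.0804 s = 80.403 ms
Processing delay = 4.4 ms
Total one-way latency = 84.803 ms


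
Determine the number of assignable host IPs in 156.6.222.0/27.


Host bits = 32 - 27 = 5
Total addresses = 2^5 = 32
Usable = total - 2 (network and broadcast)
Usable hosts: 30


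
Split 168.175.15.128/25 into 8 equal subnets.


New prefix = 25 + 3 = 28
Each subnet has 16 addresses
  168.175.15.128/28
  168.175.15.144/28
  168.175.15.160/28
  168.175.15.176/28
  168.175.15.192/28
  168.175.15.208/28
  168.175.15.224/28
  168.175.15.240/28
Subnets: 168.175.15.128/28, 168.175.15.144/28, 168.175.15.160/28, 168.175.15.176/28, 168.175.15.192/28, 168.175.15.208/28, 168.175.15.224/28, 168.175.15.240/28


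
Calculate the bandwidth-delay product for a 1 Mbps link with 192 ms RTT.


BDP = bandwidth * RTT
= 1 Mbps * 192 ms
= 1 * 1e6 * 192 / 1000 bits
= 192000 bits
= 24000 bytes
= 23.4375 KB
BDP = 192000 bits (24000 bytes)


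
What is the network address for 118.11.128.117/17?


IP:   01110110.00001011.10000000.01110101
Mask: 11111111.11111111.10000000.00000000
AND operation:
Net:  01110110.00001011.10000000.00000000
Network: 118.11.128.0/17


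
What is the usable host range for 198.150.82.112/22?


Network: 198.150.80.0
Broadcast: 198.150.83.255
First usable = network + 1
Last usable = broadcast - 1
Range: 198.150.80.1 to 198.150.83.254


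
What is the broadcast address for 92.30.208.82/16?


Network: 92.30.0.0/16
Host bits = 16
Set all host bits to 1:
Broadcast: 92.30.255.255


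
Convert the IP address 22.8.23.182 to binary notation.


22 = 00010110
8 = 00001000
23 = 00010111
182 = 10110110
Binary: 00010110.00001000.00010111.10110110


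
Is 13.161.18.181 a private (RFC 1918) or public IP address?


RFC 1918 private ranges:
  10.0.0.0/8 (10.0.0.0 - 10.255.255.255)
  172.16.0.0/12 (172.16.0.0 - 172.31.255.255)
  192.168.0.0/16 (192.168.0.0 - 192.168.255.255)
Public (not in any RFC 1918 range)


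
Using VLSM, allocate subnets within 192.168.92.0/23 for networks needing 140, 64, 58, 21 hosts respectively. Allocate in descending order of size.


140 hosts -> /24 (254 usable): 192.168.92.0/24
64 hosts -> /25 (126 usable): 192.168.93.0/25
58 hosts -> /26 (62 usable): 192.168.93.128/26
21 hosts -> /27 (30 usable): 192.168.93.192/27
Allocation: 192.168.92.0/24 (140 hosts, 254 usable); 192.168.93.0/25 (64 hosts, 126 usable); 192.168.93.128/26 (58 hosts, 62 usable); 192.168.93.192/27 (21 hosts, 30 usable)


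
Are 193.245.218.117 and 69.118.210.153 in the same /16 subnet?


Mask: 255.255.0.0
193.245.218.117 AND mask = 193.245.0.0
69.118.210.153 AND mask = 69.118.0.0
No, different subnets (193.245.0.0 vs 69.118.0.0)


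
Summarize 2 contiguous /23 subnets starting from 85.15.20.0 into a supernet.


Original prefix: /23
Number of subnets: 2 = 2^1
New prefix = 23 - 1 = 22
Supernet: 85.15.20.0/22


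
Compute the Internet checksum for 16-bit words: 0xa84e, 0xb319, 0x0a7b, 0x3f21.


Sum all words (with carry folding):
+ 0xa84e = 0xa84e
+ 0xb319 = 0x5b68
+ 0x0a7b = 0x65e3
+ 0x3f21 = 0xa504
One's complement: ~0xa504
Checksum = 0x5afb


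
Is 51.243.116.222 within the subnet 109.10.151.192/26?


Subnet network: 109.10.151.192
Test IP AND mask: 51.243.116.192
No, 51.243.116.222 is not in 109.10.151.192/26


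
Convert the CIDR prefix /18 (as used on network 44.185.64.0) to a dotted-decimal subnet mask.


/18 means 18 network bits, 14 host bits
Binary: 11111111111111111100000000000000
Mask: 255.255.192.0


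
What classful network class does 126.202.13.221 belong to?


First octet: 126
Binary: 01111110
0xxxxxxx -> Class A (1-126)
Class A, default mask 255.0.0.0 (/8)


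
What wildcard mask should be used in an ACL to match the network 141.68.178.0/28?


Subnet mask: 255.255.255.240
Wildcard = 255.255.255.255 - subnet mask
255 - 255 = 0
255 - 255 = 0
255 - 255 = 0
255 - 240 = 15
Wildcard: 0.0.0.15


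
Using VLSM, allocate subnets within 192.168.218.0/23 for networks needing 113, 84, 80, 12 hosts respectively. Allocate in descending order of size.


113 hosts -> /25 (126 usable): 192.168.218.0/25
84 hosts -> /25 (126 usable): 192.168.218.128/25
80 hosts -> /25 (126 usable): 192.168.219.0/25
12 hosts -> /28 (14 usable): 192.168.219.128/28
Allocation: 192.168.218.0/25 (113 hosts, 126 usable); 192.168.218.128/25 (84 hosts, 126 usable); 192.168.219.0/25 (80 hosts, 126 usable); 192.168.219.128/28 (12 hosts, 14 usable)


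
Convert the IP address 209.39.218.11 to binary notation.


209 = 11010001
39 = 00100111
218 = 11011010
11 = 00001011
Binary: 11010001.00100111.11011010.00001011


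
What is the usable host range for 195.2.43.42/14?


Network: 195.0.0.0
Broadcast: 195.3.255.255
First usable = network + 1
Last usable = broadcast - 1
Range: 195.0.0.1 to 195.3.255.254


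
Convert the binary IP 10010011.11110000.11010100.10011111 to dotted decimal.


10010011 = 147
11110000 = 240
11010100 = 212
10011111 = 159
IP: 147.240.212.159


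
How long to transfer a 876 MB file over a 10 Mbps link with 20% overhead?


Effective throughput = 10 * (1 - 20/100) = 8 Mbps
File size in Mb = 876 * 8 = 7008 Mb
Time = 7008 / 8
Time = 876 seconds


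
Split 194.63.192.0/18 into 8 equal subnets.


New prefix = 18 + 3 = 21
Each subnet has 2048 addresses
  194.63.192.0/21
  194.63.200.0/21
  194.63.208.0/21
  194.63.216.0/21
  194.63.224.0/21
  194.63.232.0/21
  194.63.240.0/21
  194.63.248.0/21
Subnets: 194.63.192.0/21, 194.63.200.0/21, 194.63.208.0/21, 194.63.216.0/21, 194.63.224.0/21, 194.63.232.0/21, 194.63.240.0/21, 194.63.248.0/21


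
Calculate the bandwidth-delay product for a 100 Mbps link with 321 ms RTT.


BDP = bandwidth * RTT
= 100 Mbps * 321 ms
= 100 * 1e6 * 321 / 1000 bits
= 32100000 bits
= 4012500 bytes
= 3918.457 KB
BDP = 32100000 bits (4012500 bytes)


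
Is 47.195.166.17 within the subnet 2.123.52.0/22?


Subnet network: 2.123.52.0
Test IP AND mask: 47.195.164.0
No, 47.195.166.17 is not in 2.123.52.0/22


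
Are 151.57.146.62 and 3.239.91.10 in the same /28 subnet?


Mask: 255.255.255.240
151.57.146.62 AND mask = 151.57.146.48
3.239.91.10 AND mask = 3.239.91.0
No, different subnets (151.57.146.48 vs 3.239.91.0)


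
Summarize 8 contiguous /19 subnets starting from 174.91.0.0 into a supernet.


Original prefix: /19
Number of subnets: 8 = 2^3
New prefix = 19 - 3 = 16
Supernet: 174.91.0.0/16


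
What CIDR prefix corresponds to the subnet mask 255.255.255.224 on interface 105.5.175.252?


Binary: 11111111.11111111.11111111.11100000
Count leading 1s
Prefix: /27


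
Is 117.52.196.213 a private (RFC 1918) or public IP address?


RFC 1918 private ranges:
  10.0.0.0/8 (10.0.0.0 - 10.255.255.255)
  172.16.0.0/12 (172.16.0.0 - 172.31.255.255)
  192.168.0.0/16 (192.168.0.0 - 192.168.255.255)
Public (not in any RFC 1918 range)


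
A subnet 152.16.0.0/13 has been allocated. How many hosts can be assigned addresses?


Host bits = 32 - 13 = 19
Total addresses = 2^19 = 524288
Usable = total - 2 (network and broadcast)
Usable hosts: 524286


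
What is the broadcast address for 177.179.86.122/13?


Network: 177.176.0.0/13
Host bits = 19
Set all host bits to 1:
Broadcast: 177.183.255.255


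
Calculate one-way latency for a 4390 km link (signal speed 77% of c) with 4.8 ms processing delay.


Speed = 0.77 * 3e5 km/s = 231000 km/s
Propagation delay = 4390 / 231000 = 0.019 s = 19.0043 ms
Processing delay = 4.8 ms
Total one-way latency = 23.8043 ms


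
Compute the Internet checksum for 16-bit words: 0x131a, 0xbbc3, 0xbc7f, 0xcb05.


Sum all words (with carry folding):
+ 0x131a = 0x131a
+ 0xbbc3 = 0xcedd
+ 0xbc7f = 0x8b5d
+ 0xcb05 = 0x5663
One's complement: ~0x5663
Checksum = 0xa99c


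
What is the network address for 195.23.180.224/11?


IP:   11000011.00010111.10110100.11100000
Mask: 11111111.11100000.00000000.00000000
AND operation:
Net:  11000011.00000000.00000000.00000000
Network: 195.0.0.0/11


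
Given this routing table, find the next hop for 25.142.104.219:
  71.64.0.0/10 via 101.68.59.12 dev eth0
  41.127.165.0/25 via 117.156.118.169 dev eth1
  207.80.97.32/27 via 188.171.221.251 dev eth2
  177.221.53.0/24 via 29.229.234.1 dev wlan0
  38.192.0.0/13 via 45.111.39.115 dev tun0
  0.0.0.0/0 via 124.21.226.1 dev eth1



Longest prefix match for 25.142.104.219:
  /10 71.64.0.0: no
  /25 41.127.165.0: no
  /27 207.80.97.32: no
  /24 177.221.53.0: no
  /13 38.192.0.0: no
  /0 0.0.0.0: MATCH
Selected: next-hop 124.21.226.1 via eth1 (matched /0)


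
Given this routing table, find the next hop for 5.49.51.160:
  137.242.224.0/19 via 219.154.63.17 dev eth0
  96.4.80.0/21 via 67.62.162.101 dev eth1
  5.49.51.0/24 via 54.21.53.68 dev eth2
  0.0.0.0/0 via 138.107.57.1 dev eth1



Longest prefix match for 5.49.51.160:
  /19 137.242.224.0: no
  /21 96.4.80.0: no
  /24 5.49.51.0: MATCH
  /0 0.0.0.0: MATCH
Selected: next-hop 54.21.53.68 via eth2 (matched /24)


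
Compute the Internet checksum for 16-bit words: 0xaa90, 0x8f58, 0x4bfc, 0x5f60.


Sum all words (with carry folding):
+ 0xaa90 = 0xaa90
+ 0x8f58 = 0x39e9
+ 0x4bfc = 0x85e5
+ 0x5f60 = 0xe545
One's complement: ~0xe545
Checksum = 0x1aba


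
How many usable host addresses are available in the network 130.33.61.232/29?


Host bits = 32 - 29 = 3
Total addresses = 2^3 = 8
Usable = total - 2 (network and broadcast)
Usable hosts: 6


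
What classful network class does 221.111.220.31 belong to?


First octet: 221
Binary: 11011101
110xxxxx -> Class C (192-223)
Class C, default mask 255.255.255.0 (/24)


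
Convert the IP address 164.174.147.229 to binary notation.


164 = 10100100
174 = 10101110
147 = 10010011
229 = 11100101
Binary: 10100100.10101110.10010011.11100101


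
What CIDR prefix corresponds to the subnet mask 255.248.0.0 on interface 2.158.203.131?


Binary: 11111111.11111000.00000000.00000000
Count leading 1s
Prefix: /13


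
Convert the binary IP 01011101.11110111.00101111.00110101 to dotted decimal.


01011101 = 93
11110111 = 247
00101111 = 47
00110101 = 53
IP: 93.247.47.53


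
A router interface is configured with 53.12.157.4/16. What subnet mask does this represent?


/16 means 16 network bits, 16 host bits
Binary: 11111111111111110000000000000000
Mask: 255.255.0.0


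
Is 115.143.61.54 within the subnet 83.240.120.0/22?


Subnet network: 83.240.120.0
Test IP AND mask: 115.143.60.0
No, 115.143.61.54 is not in 83.240.120.0/22


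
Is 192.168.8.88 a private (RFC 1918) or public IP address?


RFC 1918 private ranges:
  10.0.0.0/8 (10.0.0.0 - 10.255.255.255)
  172.16.0.0/12 (172.16.0.0 - 172.31.255.255)
  192.168.0.0/16 (192.168.0.0 - 192.168.255.255)
Private (in 192.168.0.0/16)


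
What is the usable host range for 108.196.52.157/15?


Network: 108.196.0.0
Broadcast: 108.197.255.255
First usable = network + 1
Last usable = broadcast - 1
Range: 108.196.0.1 to 108.197.255.254


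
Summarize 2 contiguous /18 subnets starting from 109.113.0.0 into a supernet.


Original prefix: /18
Number of subnets: 2 = 2^1
New prefix = 18 - 1 = 17
Supernet: 109.113.0.0/17


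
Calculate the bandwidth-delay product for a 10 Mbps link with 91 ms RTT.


BDP = bandwidth * RTT
= 10 Mbps * 91 ms
= 10 * 1e6 * 91 / 1000 bits
= 910000 bits
= 113750 bytes
= 111.084 KB
BDP = 910000 bits (113750 bytes)


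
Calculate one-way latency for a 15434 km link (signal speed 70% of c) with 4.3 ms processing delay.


Speed = 0.7 * 3e5 km/s = 210000 km/s
Propagation delay = 15434 / 210000 = 0.0735 s = 73.4952 ms
Processing delay = 4.3 ms
Total one-way latency = 77.7952 ms


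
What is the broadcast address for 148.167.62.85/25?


Network: 148.167.62.0/25
Host bits = 7
Set all host bits to 1:
Broadcast: 148.167.62.127


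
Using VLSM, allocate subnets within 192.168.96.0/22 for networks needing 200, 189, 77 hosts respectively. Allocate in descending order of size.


200 hosts -> /24 (254 usable): 192.168.96.0/24
189 hosts -> /24 (254 usable): 192.168.97.0/24
77 hosts -> /25 (126 usable): 192.168.98.0/25
Allocation: 192.168.96.0/24 (200 hosts, 254 usable); 192.168.97.0/24 (189 hosts, 254 usable); 192.168.98.0/25 (77 hosts, 126 usable)


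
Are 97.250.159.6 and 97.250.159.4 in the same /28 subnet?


Mask: 255.255.255.240
97.250.159.6 AND mask = 97.250.159.0
97.250.159.4 AND mask = 97.250.159.0
Yes, same subnet (97.250.159.0)


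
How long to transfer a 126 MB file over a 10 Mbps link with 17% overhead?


Effective throughput = 10 * (1 - 17/100) = 8.3 Mbps
File size in Mb = 126 * 8 = 1008 Mb
Time = 1008 / 8.3
Time = 121.4458 seconds


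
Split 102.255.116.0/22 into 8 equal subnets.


New prefix = 22 + 3 = 25
Each subnet has 128 addresses
  102.255.116.0/25
  102.255.116.128/25
  102.255.117.0/25
  102.255.117.128/25
  102.255.118.0/25
  102.255.118.128/25
  102.255.119.0/25
  102.255.119.128/25
Subnets: 102.255.116.0/25, 102.255.116.128/25, 102.255.117.0/25, 102.255.117.128/25, 102.255.118.0/25, 102.255.118.128/25, 102.255.119.0/25, 102.255.119.128/25


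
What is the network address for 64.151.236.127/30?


IP:   01000000.10010111.11101100.01111111
Mask: 11111111.11111111.11111111.11111100
AND operation:
Net:  01000000.10010111.11101100.01111100
Network: 64.151.236.124/30


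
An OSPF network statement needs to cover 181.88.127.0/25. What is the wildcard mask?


Subnet mask: 255.255.255.128
Wildcard = 255.255.255.255 - subnet mask
255 - 255 = 0
255 - 255 = 0
255 - 255 = 0
255 - 128 = 127
Wildcard: 0.0.0.127


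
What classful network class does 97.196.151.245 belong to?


First octet: 97
Binary: 01100001
0xxxxxxx -> Class A (1-126)
Class A, default mask 255.0.0.0 (/8)


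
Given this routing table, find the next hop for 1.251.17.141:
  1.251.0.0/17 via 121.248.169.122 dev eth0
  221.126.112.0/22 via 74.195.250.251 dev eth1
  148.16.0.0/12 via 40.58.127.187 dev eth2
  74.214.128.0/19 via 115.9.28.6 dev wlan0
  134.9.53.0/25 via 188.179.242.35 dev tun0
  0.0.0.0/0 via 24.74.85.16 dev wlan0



Longest prefix match for 1.251.17.141:
  /17 1.251.0.0: MATCH
  /22 221.126.112.0: no
  /12 148.16.0.0: no
  /19 74.214.128.0: no
  /25 134.9.53.0: no
  /0 0.0.0.0: MATCH
Selected: next-hop 121.248.169.122 via eth0 (matched /17)


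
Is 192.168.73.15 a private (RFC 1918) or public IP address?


RFC 1918 private ranges:
  10.0.0.0/8 (10.0.0.0 - 10.255.255.255)
  172.16.0.0/12 (172.16.0.0 - 172.31.255.255)
  192.168.0.0/16 (192.168.0.0 - 192.168.255.255)
Private (in 192.168.0.0/16)


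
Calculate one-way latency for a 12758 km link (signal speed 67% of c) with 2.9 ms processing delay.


Speed = 0.67 * 3e5 km/s = 201000 km/s
Propagation delay = 12758 / 201000 = 0.0635 s = 63.4726 ms
Processing delay = 2.9 ms
Total one-way latency = 66.3726 ms


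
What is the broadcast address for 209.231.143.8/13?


Network: 209.224.0.0/13
Host bits = 19
Set all host bits to 1:
Broadcast: 209.231.255.255


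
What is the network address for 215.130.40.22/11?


IP:   11010111.10000010.00101000.00010110
Mask: 11111111.11100000.00000000.00000000
AND operation:
Net:  11010111.10000000.00000000.00000000
Network: 215.128.0.0/11


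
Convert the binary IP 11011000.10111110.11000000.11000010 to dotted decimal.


11011000 = 216
10111110 = 190
11000000 = 192
11000010 = 194
IP: 216.190.192.194


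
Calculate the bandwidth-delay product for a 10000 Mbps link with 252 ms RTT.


BDP = bandwidth * RTT
= 10000 Mbps * 252 ms
= 10000 * 1e6 * 252 / 1000 bits
= 2520000000 bits
= 315000000 bytes
= 307617.1875 KB
BDP = 2520000000 bits (315000000 bytes)


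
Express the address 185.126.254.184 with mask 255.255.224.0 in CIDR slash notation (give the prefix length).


Binary: 11111111.11111111.11100000.00000000
Count leading 1s
Prefix: /19


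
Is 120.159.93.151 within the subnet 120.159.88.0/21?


Subnet network: 120.159.88.0
Test IP AND mask: 120.159.88.0
Yes, 120.159.93.151 is in 120.159.88.0/21


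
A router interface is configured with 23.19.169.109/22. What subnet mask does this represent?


/22 means 22 network bits, 10 host bits
Binary: 11111111111111111111110000000000
Mask: 255.255.252.0


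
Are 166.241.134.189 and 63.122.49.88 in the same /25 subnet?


Mask: 255.255.255.128
166.241.134.189 AND mask = 166.241.134.128
63.122.49.88 AND mask = 63.122.49.0
No, different subnets (166.241.134.128 vs 63.122.49.0)


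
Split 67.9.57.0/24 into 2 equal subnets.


New prefix = 24 + 1 = 25
Each subnet has 128 addresses
  67.9.57.0/25
  67.9.57.128/25
Subnets: 67.9.57.0/25, 67.9.57.128/25


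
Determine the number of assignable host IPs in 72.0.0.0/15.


Host bits = 32 - 15 = 17
Total addresses = 2^17 = 131072
Usable = total - 2 (network and broadcast)
Usable hosts: 131070


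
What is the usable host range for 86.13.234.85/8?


Network: 86.0.0.0
Broadcast: 86.255.255.255
First usable = network + 1
Last usable = broadcast - 1
Range: 86.0.0.1 to 86.255.255.254


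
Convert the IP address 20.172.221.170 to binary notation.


20 = 00010100
172 = 10101100
221 = 11011101
170 = 10101010
Binary: 00010100.10101100.11011101.10101010


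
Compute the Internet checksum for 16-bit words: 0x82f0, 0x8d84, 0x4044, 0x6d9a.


Sum all words (with carry folding):
+ 0x82f0 = 0x82f0
+ 0x8d84 = 0x1075
+ 0x4044 = 0x50b9
+ 0x6d9a = 0xbe53
One's complement: ~0xbe53
Checksum = 0x41ac


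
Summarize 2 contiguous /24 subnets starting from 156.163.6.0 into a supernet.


Original prefix: /24
Number of subnets: 2 = 2^1
New prefix = 24 - 1 = 23
Supernet: 156.163.6.0/23


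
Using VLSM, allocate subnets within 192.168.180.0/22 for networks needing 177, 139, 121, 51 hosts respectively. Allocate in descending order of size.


177 hosts -> /24 (254 usable): 192.168.180.0/24
139 hosts -> /24 (254 usable): 192.168.181.0/24
121 hosts -> /25 (126 usable): 192.168.182.0/25
51 hosts -> /26 (62 usable): 192.168.182.128/26
Allocation: 192.168.180.0/24 (177 hosts, 254 usable); 192.168.181.0/24 (139 hosts, 254 usable); 192.168.182.0/25 (121 hosts, 126 usable); 192.168.182.128/26 (51 hosts, 62 usable)


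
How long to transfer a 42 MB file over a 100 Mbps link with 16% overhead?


Effective throughput = 100 * (1 - 16/100) = 84 Mbps
File size in Mb = 42 * 8 = 336 Mb
Time = 336 / 84
Time = 4 seconds


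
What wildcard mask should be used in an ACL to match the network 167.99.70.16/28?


Subnet mask: 255.255.255.240
Wildcard = 255.255.255.255 - subnet mask
255 - 255 = 0
255 - 255 = 0
255 - 255 = 0
255 - 240 = 15
Wildcard: 0.0.0.15


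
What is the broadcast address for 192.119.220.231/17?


Network: 192.119.128.0/17
Host bits = 15
Set all host bits to 1:
Broadcast: 192.119.255.255


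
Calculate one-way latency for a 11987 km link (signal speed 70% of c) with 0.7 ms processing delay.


Speed = 0.7 * 3e5 km/s = 210000 km/s
Propagation delay = 11987 / 210000 = 0.0571 s = 57.081 ms
Processing delay = 0.7 ms
Total one-way latency = 57.781 ms


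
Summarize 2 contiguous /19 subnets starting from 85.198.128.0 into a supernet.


Original prefix: /19
Number of subnets: 2 = 2^1
New prefix = 19 - 1 = 18
Supernet: 85.198.128.0/18


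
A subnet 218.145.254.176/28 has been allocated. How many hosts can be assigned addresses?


Host bits = 32 - 28 = 4
Total addresses = 2^4 = 16
Usable = total - 2 (network and broadcast)
Usable hosts: 14


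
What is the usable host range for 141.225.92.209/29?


Network: 141.225.92.208
Broadcast: 141.225.92.215
First usable = network + 1
Last usable = broadcast - 1
Range: 141.225.92.209 to 141.225.92.214


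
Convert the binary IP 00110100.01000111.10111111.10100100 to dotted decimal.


00110100 = 52
01000111 = 71
10111111 = 191
10100100 = 164
IP: 52.71.191.164


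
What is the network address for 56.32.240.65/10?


IP:   00111000.00100000.11110000.01000001
Mask: 11111111.11000000.00000000.00000000
AND operation:
Net:  00111000.00000000.00000000.00000000
Network: 56.0.0.0/10


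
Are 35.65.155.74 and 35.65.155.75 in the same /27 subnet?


Mask: 255.255.255.224
35.65.155.74 AND mask = 35.65.155.64
35.65.155.75 AND mask = 35.65.155.64
Yes, same subnet (35.65.155.64)


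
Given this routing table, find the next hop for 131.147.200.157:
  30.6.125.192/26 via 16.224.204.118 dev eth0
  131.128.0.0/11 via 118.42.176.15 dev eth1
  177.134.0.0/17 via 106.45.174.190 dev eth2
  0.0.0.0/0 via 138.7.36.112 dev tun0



Longest prefix match for 131.147.200.157:
  /26 30.6.125.192: no
  /11 131.128.0.0: MATCH
  /17 177.134.0.0: no
  /0 0.0.0.0: MATCH
Selected: next-hop 118.42.176.15 via eth1 (matched /11)


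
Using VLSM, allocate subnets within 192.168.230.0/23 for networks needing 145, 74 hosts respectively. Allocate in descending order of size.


145 hosts -> /24 (254 usable): 192.168.230.0/24
74 hosts -> /25 (126 usable): 192.168.231.0/25
Allocation: 192.168.230.0/24 (145 hosts, 254 usable); 192.168.231.0/25 (74 hosts, 126 usable)


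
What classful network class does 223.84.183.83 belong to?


First octet: 223
Binary: 11011111
110xxxxx -> Class C (192-223)
Class C, default mask 255.255.255.0 (/24)


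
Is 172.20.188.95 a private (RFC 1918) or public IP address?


RFC 1918 private ranges:
  10.0.0.0/8 (10.0.0.0 - 10.255.255.255)
  172.16.0.0/12 (172.16.0.0 - 172.31.255.255)
  192.168.0.0/16 (192.168.0.0 - 192.168.255.255)
Private (in 172.16.0.0/12)


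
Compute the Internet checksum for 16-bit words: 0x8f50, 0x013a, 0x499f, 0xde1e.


Sum all words (with carry folding):
+ 0x8f50 = 0x8f50
+ 0x013a = 0x908a
+ 0x499f = 0xda29
+ 0xde1e = 0xb848
One's complement: ~0xb848
Checksum = 0x47b7


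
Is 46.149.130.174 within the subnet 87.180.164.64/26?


Subnet network: 87.180.164.64
Test IP AND mask: 46.149.130.128
No, 46.149.130.174 is not in 87.180.164.64/26


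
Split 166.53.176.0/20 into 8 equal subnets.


New prefix = 20 + 3 = 23
Each subnet has 512 addresses
  166.53.176.0/23
  166.53.178.0/23
  166.53.180.0/23
  166.53.182.0/23
  166.53.184.0/23
  166.53.186.0/23
  166.53.188.0/23
  166.53.190.0/23
Subnets: 166.53.176.0/23, 166.53.178.0/23, 166.53.180.0/23, 166.53.182.0/23, 166.53.184.0/23, 166.53.186.0/23, 166.53.188.0/23, 166.53.190.0/23


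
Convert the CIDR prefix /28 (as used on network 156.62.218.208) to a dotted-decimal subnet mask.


/28 means 28 network bits, 4 host bits
Binary: 11111111111111111111111111110000
Mask: 255.255.255.240


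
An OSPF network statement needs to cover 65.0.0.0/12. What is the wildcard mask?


Subnet mask: 255.240.0.0
Wildcard = 255.255.255.255 - subnet mask
255 - 255 = 0
255 - 240 = 15
255 - 0 = 255
255 - 0 = 255
Wildcard: 0.15.255.255


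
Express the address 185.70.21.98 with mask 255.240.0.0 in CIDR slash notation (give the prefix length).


Binary: 11111111.11110000.00000000.00000000
Count leading 1s
Prefix: /12


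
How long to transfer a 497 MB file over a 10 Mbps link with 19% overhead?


Effective throughput = 10 * (1 - 19/100) = 8.1 Mbps
File size in Mb = 497 * 8 = 3976 Mb
Time = 3976 / 8.1
Time = 490.8642 seconds


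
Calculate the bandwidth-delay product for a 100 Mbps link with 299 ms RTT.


BDP = bandwidth * RTT
= 100 Mbps * 299 ms
= 100 * 1e6 * 299 / 1000 bits
= 29900000 bits
= 3737500 bytes
= 3649.9023 KB
BDP = 29900000 bits (3737500 bytes)


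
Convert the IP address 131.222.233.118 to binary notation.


131 = 10000011
222 = 11011110
233 = 11101001
118 = 01110110
Binary: 10000011.11011110.11101001.01110110


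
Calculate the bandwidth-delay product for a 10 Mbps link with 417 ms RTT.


BDP = bandwidth * RTT
= 10 Mbps * 417 ms
= 10 * 1e6 * 417 / 1000 bits
= 4170000 bits
= 521250 bytes
= 509.0332 KB
BDP = 4170000 bits (521250 bytes)


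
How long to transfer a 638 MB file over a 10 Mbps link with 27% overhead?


Effective throughput = 10 * (1 - 27/100) = 7.3 Mbps
File size in Mb = 638 * 8 = 5104 Mb
Time = 5104 / 7.3
Time = 699.1781 seconds


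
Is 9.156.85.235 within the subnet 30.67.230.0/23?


Subnet network: 30.67.230.0
Test IP AND mask: 9.156.84.0
No, 9.156.85.235 is not in 30.67.230.0/23


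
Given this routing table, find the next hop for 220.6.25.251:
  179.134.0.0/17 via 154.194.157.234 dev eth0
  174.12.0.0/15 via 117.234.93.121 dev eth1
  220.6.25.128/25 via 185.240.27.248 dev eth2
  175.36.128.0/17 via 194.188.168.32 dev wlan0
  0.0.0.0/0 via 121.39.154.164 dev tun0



Longest prefix match for 220.6.25.251:
  /17 179.134.0.0: no
  /15 174.12.0.0: no
  /25 220.6.25.128: MATCH
  /17 175.36.128.0: no
  /0 0.0.0.0: MATCH
Selected: next-hop 185.240.27.248 via eth2 (matched /25)


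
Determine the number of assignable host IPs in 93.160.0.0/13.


Host bits = 32 - 13 = 19
Total addresses = 2^19 = 524288
Usable = total - 2 (network and broadcast)
Usable hosts: 524286


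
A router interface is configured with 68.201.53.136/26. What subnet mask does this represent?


/26 means 26 network bits, 6 host bits
Binary: 11111111111111111111111111000000
Mask: 255.255.255.192


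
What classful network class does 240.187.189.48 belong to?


First octet: 240
Binary: 11110000
1111xxxx -> Class E (240-255)
Class E (reserved), default mask N/A


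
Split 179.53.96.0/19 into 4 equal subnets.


New prefix = 19 + 2 = 21
Each subnet has 2048 addresses
  179.53.96.0/21
  179.53.104.0/21
  179.53.112.0/21
  179.53.120.0/21
Subnets: 179.53.96.0/21, 179.53.104.0/21, 179.53.112.0/21, 179.53.120.0/21


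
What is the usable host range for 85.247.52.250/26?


Network: 85.247.52.192
Broadcast: 85.247.52.255
First usable = network + 1
Last usable = broadcast - 1
Range: 85.247.52.193 to 85.247.52.254


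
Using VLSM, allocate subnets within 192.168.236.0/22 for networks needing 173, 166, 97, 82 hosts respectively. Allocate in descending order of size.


173 hosts -> /24 (254 usable): 192.168.236.0/24
166 hosts -> /24 (254 usable): 192.168.237.0/24
97 hosts -> /25 (126 usable): 192.168.238.0/25
82 hosts -> /25 (126 usable): 192.168.238.128/25
Allocation: 192.168.236.0/24 (173 hosts, 254 usable); 192.168.237.0/24 (166 hosts, 254 usable); 192.168.238.0/25 (97 hosts, 126 usable); 192.168.238.128/25 (82 hosts, 126 usable)


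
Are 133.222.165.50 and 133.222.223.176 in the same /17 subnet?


Mask: 255.255.128.0
133.222.165.50 AND mask = 133.222.128.0
133.222.223.176 AND mask = 133.222.128.0
Yes, same subnet (133.222.128.0)


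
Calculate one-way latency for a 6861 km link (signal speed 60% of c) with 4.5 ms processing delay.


Speed = 0.6 * 3e5 km/s = 180000 km/s
Propagation delay = 6861 / 180000 = 0.0381 s = 38.1167 ms
Processing delay = 4.5 ms
Total one-way latency = 42.6167 ms


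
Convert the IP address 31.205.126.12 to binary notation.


31 = 00011111
205 = 11001101
126 = 01111110
12 = 00001100
Binary: 00011111.11001101.01111110.00001100


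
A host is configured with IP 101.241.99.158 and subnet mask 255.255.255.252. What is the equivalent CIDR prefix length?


Binary: 11111111.11111111.11111111.11111100
Count leading 1s
Prefix: /30


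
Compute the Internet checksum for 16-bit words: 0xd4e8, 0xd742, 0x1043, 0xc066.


Sum all words (with carry folding):
+ 0xd4e8 = 0xd4e8
+ 0xd742 = 0xac2b
+ 0x1043 = 0xbc6e
+ 0xc066 = 0x7cd5
One's complement: ~0x7cd5
Checksum = 0x832a


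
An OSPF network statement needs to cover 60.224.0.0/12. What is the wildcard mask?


Subnet mask: 255.240.0.0
Wildcard = 255.255.255.255 - subnet mask
255 - 255 = 0
255 - 240 = 15
255 - 0 = 255
255 - 0 = 255
Wildcard: 0.15.255.255


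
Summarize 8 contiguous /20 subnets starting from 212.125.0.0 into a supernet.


Original prefix: /20
Number of subnets: 8 = 2^3
New prefix = 20 - 3 = 17
Supernet: 212.125.0.0/17


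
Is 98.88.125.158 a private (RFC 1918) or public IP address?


RFC 1918 private ranges:
  10.0.0.0/8 (10.0.0.0 - 10.255.255.255)
  172.16.0.0/12 (172.16.0.0 - 172.31.255.255)
  192.168.0.0/16 (192.168.0.0 - 192.168.255.255)
Public (not in any RFC 1918 range)


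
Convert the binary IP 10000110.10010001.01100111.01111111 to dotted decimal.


10000110 = 134
10010001 = 145
01100111 = 103
01111111 = 127
IP: 134.145.103.127


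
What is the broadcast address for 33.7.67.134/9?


Network: 33.0.0.0/9
Host bits = 23
Set all host bits to 1:
Broadcast: 33.127.255.255


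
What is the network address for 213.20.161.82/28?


IP:   11010101.00010100.10100001.01010010
Mask: 11111111.11111111.11111111.11110000
AND operation:
Net:  11010101.00010100.10100001.01010000
Network: 213.20.161.80/28


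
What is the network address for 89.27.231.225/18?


IP:   01011001.00011011.11100111.11100001
Mask: 11111111.11111111.11000000.00000000
AND operation:
Net:  01011001.00011011.11000000.00000000
Network: 89.27.192.0/18


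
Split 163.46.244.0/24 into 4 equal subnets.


New prefix = 24 + 2 = 26
Each subnet has 64 addresses
  163.46.244.0/26
  163.46.244.64/26
  163.46.244.128/26
  163.46.244.192/26
Subnets: 163.46.244.0/26, 163.46.244.64/26, 163.46.244.128/26, 163.46.244.192/26


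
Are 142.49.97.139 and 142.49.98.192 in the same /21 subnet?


Mask: 255.255.248.0
142.49.97.139 AND mask = 142.49.96.0
142.49.98.192 AND mask = 142.49.96.0
Yes, same subnet (142.49.96.0)
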